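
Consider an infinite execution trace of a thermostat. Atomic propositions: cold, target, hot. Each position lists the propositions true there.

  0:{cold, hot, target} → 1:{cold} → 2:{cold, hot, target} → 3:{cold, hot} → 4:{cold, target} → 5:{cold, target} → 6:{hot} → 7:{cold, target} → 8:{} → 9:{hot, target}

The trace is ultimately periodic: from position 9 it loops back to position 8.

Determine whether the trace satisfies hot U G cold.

Does not hold

Walking from position 0: at position 1, G cold has not yet held and hot fails, so hot U G cold is false.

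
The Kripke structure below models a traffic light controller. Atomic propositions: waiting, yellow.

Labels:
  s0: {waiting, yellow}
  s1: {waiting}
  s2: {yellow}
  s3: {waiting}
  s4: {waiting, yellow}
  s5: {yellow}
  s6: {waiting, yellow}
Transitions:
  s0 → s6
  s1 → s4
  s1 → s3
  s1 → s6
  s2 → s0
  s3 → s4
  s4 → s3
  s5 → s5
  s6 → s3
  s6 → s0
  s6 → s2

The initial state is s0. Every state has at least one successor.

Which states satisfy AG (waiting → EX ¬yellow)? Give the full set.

States satisfying waiting → EX ¬yellow: {s1, s2, s4, s5, s6}.
States satisfying AG (waiting → EX ¬yellow): {s5}.

{s5}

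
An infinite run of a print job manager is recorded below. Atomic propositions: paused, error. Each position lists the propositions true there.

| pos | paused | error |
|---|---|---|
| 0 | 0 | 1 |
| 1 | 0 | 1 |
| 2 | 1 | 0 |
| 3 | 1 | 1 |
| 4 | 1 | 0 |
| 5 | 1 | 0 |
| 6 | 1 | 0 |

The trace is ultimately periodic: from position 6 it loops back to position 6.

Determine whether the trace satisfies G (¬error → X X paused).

Satisfied

¬error → X X paused holds at every position 0..6, and those are all positions ever visited, so G (¬error → X X paused) holds.
Positions where ¬error holds: 2, 4, 5, 6.
Check X X paused at each: 2→ok, 4→ok, 5→ok, 6→ok.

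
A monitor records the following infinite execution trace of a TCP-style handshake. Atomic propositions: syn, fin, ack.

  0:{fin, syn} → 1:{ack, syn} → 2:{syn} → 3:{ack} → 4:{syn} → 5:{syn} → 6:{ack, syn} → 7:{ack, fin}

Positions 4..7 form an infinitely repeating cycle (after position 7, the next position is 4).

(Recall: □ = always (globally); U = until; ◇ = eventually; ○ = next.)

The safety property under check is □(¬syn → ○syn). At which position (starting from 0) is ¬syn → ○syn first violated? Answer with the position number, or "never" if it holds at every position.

never

¬syn → ○syn holds at every position 0..7, and those are all the positions the trace ever visits, so the invariant □(¬syn → ○syn) is never violated.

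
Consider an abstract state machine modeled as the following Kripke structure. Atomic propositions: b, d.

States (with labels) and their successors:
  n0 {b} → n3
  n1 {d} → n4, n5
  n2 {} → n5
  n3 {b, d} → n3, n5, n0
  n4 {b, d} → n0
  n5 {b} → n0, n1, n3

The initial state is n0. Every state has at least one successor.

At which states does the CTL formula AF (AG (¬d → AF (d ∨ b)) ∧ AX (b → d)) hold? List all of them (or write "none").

{n0, n4}

States satisfying AG (¬d → AF (d ∨ b)) ∧ AX (b → d): {n0}.
States satisfying AF (AG (¬d → AF (d ∨ b)) ∧ AX (b → d)): {n0, n4}.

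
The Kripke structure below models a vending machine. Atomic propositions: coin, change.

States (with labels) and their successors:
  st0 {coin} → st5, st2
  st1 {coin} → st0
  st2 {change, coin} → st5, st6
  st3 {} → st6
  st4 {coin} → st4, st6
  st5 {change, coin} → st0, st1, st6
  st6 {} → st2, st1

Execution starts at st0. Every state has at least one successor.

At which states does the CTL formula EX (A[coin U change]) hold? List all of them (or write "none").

{st0, st1, st2, st5, st6}

States satisfying A[coin U change]: {st0, st1, st2, st5}.
States satisfying EX (A[coin U change]): {st0, st1, st2, st5, st6}.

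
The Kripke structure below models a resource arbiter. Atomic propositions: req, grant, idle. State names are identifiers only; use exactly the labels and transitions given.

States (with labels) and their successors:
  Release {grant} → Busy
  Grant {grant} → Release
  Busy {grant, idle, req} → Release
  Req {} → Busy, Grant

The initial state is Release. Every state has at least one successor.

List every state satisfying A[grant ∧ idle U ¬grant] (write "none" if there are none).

{Req}

States satisfying grant ∧ idle: {Busy}.
States satisfying ¬grant: {Req}.
States satisfying A[grant ∧ idle U ¬grant]: {Req}.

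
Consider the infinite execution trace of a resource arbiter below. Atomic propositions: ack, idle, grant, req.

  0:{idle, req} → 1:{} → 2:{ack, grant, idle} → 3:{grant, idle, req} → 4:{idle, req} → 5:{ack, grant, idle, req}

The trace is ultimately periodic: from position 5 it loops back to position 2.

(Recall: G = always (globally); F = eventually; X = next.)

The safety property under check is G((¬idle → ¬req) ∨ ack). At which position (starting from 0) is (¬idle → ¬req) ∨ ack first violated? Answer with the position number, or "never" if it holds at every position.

(¬idle → ¬req) ∨ ack holds at every position 0..5, and those are all the positions the trace ever visits, so the invariant G((¬idle → ¬req) ∨ ack) is never violated.

never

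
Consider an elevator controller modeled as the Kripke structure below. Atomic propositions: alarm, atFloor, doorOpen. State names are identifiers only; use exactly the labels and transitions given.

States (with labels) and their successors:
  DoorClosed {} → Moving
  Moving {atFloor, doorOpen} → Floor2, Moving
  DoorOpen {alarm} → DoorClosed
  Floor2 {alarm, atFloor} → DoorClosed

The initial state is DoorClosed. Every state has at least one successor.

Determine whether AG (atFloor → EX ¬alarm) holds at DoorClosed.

States satisfying atFloor → EX ¬alarm: {DoorClosed, Moving, DoorOpen, Floor2}.
States satisfying AG (atFloor → EX ¬alarm): {DoorClosed, Moving, DoorOpen, Floor2}.
Every state reachable from DoorClosed satisfies atFloor → EX ¬alarm.
DoorClosed ∈ Sat(AG (atFloor → EX ¬alarm)).

Satisfied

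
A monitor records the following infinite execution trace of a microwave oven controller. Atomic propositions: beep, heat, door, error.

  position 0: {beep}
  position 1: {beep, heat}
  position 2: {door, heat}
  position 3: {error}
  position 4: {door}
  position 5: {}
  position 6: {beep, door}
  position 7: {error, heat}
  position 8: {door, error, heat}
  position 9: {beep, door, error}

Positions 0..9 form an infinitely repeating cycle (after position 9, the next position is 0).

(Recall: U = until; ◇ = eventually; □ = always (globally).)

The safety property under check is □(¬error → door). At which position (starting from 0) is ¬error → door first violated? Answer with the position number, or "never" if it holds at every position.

At position 0 the labels are {beep}, so ¬error → door is false there. This is the first violation.

0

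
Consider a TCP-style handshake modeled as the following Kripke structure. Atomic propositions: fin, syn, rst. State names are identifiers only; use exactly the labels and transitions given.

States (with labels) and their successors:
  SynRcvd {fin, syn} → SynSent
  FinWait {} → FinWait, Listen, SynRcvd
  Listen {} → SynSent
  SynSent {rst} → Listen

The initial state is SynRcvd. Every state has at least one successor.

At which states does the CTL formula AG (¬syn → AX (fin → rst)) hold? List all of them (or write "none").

States satisfying ¬syn → AX (fin → rst): {SynRcvd, Listen, SynSent}.
States satisfying AG (¬syn → AX (fin → rst)): {SynRcvd, Listen, SynSent}.

{SynRcvd, Listen, SynSent}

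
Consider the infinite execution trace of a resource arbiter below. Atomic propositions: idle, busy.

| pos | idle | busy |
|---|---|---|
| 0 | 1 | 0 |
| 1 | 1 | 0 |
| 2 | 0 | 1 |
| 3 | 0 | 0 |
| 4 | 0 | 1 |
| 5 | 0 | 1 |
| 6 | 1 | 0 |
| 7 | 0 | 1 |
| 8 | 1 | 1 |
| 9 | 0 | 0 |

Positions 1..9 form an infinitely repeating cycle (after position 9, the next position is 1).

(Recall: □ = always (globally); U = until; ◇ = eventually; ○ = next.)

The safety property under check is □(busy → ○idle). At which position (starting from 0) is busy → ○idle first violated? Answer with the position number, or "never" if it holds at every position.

2

Check busy → ○idle at each position in order: 0 ✓, 1 ✓.
At position 2 the labels are {busy} and the next position 3 has {}, so busy → ○idle is false there. This is the first violation.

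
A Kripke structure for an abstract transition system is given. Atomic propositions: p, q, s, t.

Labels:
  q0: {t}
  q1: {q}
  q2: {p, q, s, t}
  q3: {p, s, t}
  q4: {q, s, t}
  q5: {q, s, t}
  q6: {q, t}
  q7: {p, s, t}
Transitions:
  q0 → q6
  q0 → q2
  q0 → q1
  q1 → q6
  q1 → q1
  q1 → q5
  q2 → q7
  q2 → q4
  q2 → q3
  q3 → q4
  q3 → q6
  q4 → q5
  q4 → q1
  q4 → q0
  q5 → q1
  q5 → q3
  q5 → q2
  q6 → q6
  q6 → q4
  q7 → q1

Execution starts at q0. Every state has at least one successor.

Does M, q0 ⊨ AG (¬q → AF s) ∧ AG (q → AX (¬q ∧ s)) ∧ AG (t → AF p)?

States satisfying ¬q → AF s: {q1, q2, q3, q4, q5, q6, q7}.
States satisfying AG (¬q → AF s): ∅.
States satisfying q → AX (¬q ∧ s): {q0, q3, q7}.
States satisfying AG (q → AX (¬q ∧ s)): ∅.
States satisfying AG (¬q → AF s) ∧ AG (q → AX (¬q ∧ s)): ∅.
States satisfying t → AF p: {q1, q2, q3, q7}.
States satisfying AG (t → AF p): ∅.
States satisfying AG (¬q → AF s) ∧ AG (q → AX (¬q ∧ s)) ∧ AG (t → AF p): ∅.
q0 ∉ Sat(AG (¬q → AF s) ∧ AG (q → AX (¬q ∧ s)) ∧ AG (t → AF p)).

Does not hold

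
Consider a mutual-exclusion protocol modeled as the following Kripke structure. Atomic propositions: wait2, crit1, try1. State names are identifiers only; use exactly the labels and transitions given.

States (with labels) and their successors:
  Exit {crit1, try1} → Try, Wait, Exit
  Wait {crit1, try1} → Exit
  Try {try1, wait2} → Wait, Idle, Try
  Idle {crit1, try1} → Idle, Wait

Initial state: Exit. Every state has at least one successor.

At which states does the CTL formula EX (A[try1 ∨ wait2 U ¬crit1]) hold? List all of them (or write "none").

{Exit, Try}

States satisfying A[try1 ∨ wait2 U ¬crit1]: {Try}.
States satisfying EX (A[try1 ∨ wait2 U ¬crit1]): {Exit, Try}.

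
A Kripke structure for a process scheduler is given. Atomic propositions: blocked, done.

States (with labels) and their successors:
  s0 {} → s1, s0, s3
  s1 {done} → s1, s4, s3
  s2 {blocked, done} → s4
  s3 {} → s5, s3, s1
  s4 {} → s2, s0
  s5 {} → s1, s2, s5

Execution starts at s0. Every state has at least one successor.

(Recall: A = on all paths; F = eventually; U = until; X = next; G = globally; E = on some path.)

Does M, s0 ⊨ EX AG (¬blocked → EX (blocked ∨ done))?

States satisfying AG (¬blocked → EX (blocked ∨ done)): {s0, s1, s2, s3, s4, s5}.
States satisfying EX AG (¬blocked → EX (blocked ∨ done)): {s0, s1, s2, s3, s4, s5}.
s0 ∈ Sat(EX AG (¬blocked → EX (blocked ∨ done))).

Yes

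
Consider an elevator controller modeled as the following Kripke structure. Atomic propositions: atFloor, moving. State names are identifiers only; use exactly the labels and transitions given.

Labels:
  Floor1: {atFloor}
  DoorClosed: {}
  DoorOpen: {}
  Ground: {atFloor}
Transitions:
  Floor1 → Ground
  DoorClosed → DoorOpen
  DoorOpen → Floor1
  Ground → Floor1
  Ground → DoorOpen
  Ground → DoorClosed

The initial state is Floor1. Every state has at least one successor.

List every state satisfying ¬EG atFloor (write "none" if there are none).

States satisfying atFloor: {Floor1, Ground}.
States satisfying EG atFloor: {Floor1, Ground}.
States satisfying ¬EG atFloor: {DoorClosed, DoorOpen}.

{DoorClosed, DoorOpen}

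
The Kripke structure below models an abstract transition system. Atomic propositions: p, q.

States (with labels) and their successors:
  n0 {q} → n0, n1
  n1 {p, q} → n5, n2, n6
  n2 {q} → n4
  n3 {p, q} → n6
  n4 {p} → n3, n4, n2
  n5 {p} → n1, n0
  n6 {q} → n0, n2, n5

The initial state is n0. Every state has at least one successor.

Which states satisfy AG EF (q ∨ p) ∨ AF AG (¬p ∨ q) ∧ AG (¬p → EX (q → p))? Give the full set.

States satisfying EF (q ∨ p): {n0, n1, n2, n3, n4, n5, n6}.
States satisfying AG EF (q ∨ p): {n0, n1, n2, n3, n4, n5, n6}.
States satisfying AG (¬p ∨ q): ∅.
States satisfying AF AG (¬p ∨ q): ∅.
States satisfying ¬p → EX (q → p): {n0, n1, n2, n3, n4, n5, n6}.
States satisfying AG (¬p → EX (q → p)): {n0, n1, n2, n3, n4, n5, n6}.
States satisfying AF AG (¬p ∨ q) ∧ AG (¬p → EX (q → p)): ∅.
States satisfying AG EF (q ∨ p) ∨ AF AG (¬p ∨ q) ∧ AG (¬p → EX (q → p)): {n0, n1, n2, n3, n4, n5, n6}.

{n0, n1, n2, n3, n4, n5, n6}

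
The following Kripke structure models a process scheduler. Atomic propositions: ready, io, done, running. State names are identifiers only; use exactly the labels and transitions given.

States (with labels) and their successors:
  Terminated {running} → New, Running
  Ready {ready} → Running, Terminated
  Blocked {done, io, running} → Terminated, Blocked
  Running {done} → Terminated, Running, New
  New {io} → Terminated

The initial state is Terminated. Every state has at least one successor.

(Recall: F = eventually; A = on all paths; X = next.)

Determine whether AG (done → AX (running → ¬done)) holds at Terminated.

Yes

States satisfying done → AX (running → ¬done): {Terminated, Ready, Running, New}.
States satisfying AG (done → AX (running → ¬done)): {Terminated, Ready, Running, New}.
Every state reachable from Terminated satisfies done → AX (running → ¬done).
Terminated ∈ Sat(AG (done → AX (running → ¬done))).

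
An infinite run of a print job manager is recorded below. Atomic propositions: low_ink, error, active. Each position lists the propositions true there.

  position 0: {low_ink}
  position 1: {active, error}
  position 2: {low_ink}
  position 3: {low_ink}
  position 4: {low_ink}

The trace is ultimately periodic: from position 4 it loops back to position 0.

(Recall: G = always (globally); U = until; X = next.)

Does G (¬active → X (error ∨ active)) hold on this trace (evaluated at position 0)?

No

¬active → X (error ∨ active) must hold at every position from 0 onward. It fails at position 2, so G (¬active → X (error ∨ active)) is false.
Positions where ¬active holds: 0, 2, 3, 4.
Check X (error ∨ active) at each: 0→ok, 2→fails, 3→fails, 4→fails.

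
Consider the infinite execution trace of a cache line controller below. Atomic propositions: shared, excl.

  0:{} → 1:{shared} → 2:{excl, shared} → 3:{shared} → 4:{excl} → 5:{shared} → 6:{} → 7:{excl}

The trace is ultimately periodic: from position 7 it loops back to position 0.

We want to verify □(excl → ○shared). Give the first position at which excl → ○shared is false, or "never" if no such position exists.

7

Check excl → ○shared at each position in order: 0 ✓, 1 ✓, 2 ✓, 3 ✓, 4 ✓, 5 ✓, 6 ✓.
At position 7 the labels are {excl} and the next position 0 has {}, so excl → ○shared is false there. This is the first violation.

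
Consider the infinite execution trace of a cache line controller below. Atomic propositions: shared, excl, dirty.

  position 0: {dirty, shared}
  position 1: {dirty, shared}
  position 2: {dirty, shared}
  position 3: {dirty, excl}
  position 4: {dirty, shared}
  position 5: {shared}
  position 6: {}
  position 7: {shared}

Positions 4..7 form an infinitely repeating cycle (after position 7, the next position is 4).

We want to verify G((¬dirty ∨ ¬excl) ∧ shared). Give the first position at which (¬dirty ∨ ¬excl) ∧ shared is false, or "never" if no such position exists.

3

Check (¬dirty ∨ ¬excl) ∧ shared at each position in order: 0 ✓, 1 ✓, 2 ✓.
At position 3 the labels are {dirty, excl}, so (¬dirty ∨ ¬excl) ∧ shared is false there. This is the first violation.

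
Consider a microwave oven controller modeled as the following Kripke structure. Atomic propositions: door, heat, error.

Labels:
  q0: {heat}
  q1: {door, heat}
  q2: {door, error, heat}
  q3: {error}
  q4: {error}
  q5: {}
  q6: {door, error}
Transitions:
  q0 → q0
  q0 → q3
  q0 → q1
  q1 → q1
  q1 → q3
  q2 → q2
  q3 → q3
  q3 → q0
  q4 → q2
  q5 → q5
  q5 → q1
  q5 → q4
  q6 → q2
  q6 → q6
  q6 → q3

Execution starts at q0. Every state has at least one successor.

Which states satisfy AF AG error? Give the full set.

States satisfying AG error: {q2, q4}.
States satisfying AF AG error: {q2, q4}.

{q2, q4}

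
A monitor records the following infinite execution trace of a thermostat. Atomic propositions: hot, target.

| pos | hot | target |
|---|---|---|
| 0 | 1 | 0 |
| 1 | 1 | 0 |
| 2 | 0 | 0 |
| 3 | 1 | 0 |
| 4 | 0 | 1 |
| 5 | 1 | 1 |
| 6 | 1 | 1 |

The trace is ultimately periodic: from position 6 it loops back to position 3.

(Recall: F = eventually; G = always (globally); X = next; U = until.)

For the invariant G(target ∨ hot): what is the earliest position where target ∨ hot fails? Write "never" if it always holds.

2

Check target ∨ hot at each position in order: 0 ✓, 1 ✓.
At position 2 the labels are {}, so target ∨ hot is false there. This is the first violation.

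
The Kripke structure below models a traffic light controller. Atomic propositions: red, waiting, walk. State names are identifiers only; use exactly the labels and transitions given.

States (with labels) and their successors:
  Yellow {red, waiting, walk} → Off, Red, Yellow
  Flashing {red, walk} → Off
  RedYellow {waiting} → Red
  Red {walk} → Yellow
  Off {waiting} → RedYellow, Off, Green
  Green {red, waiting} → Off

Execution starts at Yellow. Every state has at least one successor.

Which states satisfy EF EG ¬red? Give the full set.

States satisfying EG ¬red: {Off}.
States satisfying EF EG ¬red: {Yellow, Flashing, RedYellow, Red, Off, Green}.

{Yellow, Flashing, RedYellow, Red, Off, Green}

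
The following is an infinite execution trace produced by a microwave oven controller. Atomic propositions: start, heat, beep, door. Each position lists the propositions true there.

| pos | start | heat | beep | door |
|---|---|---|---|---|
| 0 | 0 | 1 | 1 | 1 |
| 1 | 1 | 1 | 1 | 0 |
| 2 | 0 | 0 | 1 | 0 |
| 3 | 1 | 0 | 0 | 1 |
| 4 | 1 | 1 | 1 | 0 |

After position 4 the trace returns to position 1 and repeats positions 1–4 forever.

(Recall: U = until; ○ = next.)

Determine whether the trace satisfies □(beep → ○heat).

beep → ○heat must hold at every position from 0 onward. It fails at position 1, so □(beep → ○heat) is false.
Positions where beep holds: 0, 1, 2, 4.
Check ○heat at each: 0→ok, 1→fails, 2→fails, 4→ok.

No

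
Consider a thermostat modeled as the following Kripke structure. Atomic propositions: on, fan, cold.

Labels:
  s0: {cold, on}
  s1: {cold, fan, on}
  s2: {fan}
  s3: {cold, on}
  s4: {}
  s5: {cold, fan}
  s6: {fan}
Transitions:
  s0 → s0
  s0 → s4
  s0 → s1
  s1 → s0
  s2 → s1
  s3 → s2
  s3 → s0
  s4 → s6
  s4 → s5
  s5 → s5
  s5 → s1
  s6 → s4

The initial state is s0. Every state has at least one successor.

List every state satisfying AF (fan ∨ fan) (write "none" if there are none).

{s1, s2, s4, s5, s6}

States satisfying fan ∨ fan: {s1, s2, s5, s6}.
States satisfying AF (fan ∨ fan): {s1, s2, s4, s5, s6}.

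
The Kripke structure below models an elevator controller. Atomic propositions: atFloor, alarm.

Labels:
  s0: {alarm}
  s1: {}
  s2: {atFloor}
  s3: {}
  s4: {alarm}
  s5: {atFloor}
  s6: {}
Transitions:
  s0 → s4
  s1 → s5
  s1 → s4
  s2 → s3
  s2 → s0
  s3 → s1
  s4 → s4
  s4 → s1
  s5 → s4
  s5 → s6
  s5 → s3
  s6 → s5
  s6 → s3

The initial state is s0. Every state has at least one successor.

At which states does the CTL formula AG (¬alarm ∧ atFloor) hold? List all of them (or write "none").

States satisfying ¬alarm ∧ atFloor: {s2, s5}.
States satisfying AG (¬alarm ∧ atFloor): ∅.

none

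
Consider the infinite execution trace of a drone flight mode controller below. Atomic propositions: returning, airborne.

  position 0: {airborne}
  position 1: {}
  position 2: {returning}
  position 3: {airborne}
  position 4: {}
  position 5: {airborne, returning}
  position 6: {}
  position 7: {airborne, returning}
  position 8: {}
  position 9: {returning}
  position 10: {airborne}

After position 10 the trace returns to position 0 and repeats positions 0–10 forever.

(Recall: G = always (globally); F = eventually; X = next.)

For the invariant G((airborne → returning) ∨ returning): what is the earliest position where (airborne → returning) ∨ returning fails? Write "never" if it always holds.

0

At position 0 the labels are {airborne}, so (airborne → returning) ∨ returning is false there. This is the first violation.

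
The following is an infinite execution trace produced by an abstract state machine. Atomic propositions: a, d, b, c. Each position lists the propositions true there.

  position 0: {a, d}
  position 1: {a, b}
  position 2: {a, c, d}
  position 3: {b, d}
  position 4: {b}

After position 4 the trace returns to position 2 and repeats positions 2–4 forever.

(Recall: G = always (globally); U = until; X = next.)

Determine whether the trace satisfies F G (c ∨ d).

Violated

G (c ∨ d) is false at every position 0..4, so it never becomes true and F G (c ∨ d) fails.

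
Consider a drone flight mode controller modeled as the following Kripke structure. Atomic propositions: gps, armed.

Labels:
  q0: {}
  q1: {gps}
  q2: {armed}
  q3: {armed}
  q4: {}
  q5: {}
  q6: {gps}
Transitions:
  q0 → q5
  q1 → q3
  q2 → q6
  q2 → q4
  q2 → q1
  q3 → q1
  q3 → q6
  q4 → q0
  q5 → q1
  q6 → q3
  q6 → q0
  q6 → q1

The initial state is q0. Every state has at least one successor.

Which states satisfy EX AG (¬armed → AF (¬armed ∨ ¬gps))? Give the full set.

{q0, q1, q2, q3, q4, q5, q6}

States satisfying AG (¬armed → AF (¬armed ∨ ¬gps)): {q0, q1, q2, q3, q4, q5, q6}.
States satisfying EX AG (¬armed → AF (¬armed ∨ ¬gps)): {q0, q1, q2, q3, q4, q5, q6}.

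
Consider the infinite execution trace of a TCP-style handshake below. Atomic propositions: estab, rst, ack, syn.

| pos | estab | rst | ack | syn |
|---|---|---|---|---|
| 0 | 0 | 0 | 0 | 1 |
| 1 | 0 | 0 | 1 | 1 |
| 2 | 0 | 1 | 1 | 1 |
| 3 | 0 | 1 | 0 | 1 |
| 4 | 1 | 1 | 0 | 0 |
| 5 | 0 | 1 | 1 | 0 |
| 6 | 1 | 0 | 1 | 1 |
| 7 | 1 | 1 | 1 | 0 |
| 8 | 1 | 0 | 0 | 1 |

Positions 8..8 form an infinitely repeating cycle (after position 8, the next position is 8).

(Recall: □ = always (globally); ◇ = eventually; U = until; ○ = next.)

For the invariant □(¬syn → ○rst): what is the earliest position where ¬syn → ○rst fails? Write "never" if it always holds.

5

Check ¬syn → ○rst at each position in order: 0 ✓, 1 ✓, 2 ✓, 3 ✓, 4 ✓.
At position 5 the labels are {ack, rst} and the next position 6 has {ack, estab, syn}, so ¬syn → ○rst is false there. This is the first violation.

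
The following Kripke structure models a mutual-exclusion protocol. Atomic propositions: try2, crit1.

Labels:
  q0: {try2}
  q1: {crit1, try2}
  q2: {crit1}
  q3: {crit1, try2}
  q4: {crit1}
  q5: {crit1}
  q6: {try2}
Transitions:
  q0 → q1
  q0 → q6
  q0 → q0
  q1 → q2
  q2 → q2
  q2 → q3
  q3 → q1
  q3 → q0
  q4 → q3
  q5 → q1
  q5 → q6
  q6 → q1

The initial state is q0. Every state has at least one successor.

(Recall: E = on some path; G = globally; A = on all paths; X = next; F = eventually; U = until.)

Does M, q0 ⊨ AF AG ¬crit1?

Does not hold

States satisfying AG ¬crit1: ∅.
States satisfying AF AG ¬crit1: ∅.
There is a path from q0 along which AG ¬crit1 never holds.
q0 ∉ Sat(AF AG ¬crit1).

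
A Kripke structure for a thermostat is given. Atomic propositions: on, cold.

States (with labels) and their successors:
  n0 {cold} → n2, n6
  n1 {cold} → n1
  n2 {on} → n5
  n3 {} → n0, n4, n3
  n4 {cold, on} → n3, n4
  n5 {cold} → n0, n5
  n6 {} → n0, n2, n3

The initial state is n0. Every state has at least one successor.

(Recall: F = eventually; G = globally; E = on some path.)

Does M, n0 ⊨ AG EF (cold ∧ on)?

Satisfied

States satisfying EF (cold ∧ on): {n0, n2, n3, n4, n5, n6}.
States satisfying AG EF (cold ∧ on): {n0, n2, n3, n4, n5, n6}.
Every state reachable from n0 satisfies EF (cold ∧ on).
n0 ∈ Sat(AG EF (cold ∧ on)).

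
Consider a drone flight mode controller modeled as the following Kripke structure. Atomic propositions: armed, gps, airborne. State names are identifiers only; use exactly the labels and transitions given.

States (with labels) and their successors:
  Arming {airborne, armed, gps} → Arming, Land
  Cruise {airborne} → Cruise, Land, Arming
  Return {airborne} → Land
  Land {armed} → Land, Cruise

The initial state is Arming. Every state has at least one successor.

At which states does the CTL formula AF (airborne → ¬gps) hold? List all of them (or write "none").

{Cruise, Return, Land}

States satisfying airborne → ¬gps: {Cruise, Return, Land}.
States satisfying AF (airborne → ¬gps): {Cruise, Return, Land}.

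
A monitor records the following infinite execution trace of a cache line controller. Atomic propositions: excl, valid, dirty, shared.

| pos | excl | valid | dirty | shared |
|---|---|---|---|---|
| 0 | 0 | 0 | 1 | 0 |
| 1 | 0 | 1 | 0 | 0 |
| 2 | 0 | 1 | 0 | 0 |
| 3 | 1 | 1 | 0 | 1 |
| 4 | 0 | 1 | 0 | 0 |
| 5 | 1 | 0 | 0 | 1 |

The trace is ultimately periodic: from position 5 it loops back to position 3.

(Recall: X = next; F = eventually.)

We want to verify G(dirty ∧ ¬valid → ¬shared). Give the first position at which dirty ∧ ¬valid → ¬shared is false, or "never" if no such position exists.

never

dirty ∧ ¬valid → ¬shared holds at every position 0..5, and those are all the positions the trace ever visits, so the invariant G(dirty ∧ ¬valid → ¬shared) is never violated.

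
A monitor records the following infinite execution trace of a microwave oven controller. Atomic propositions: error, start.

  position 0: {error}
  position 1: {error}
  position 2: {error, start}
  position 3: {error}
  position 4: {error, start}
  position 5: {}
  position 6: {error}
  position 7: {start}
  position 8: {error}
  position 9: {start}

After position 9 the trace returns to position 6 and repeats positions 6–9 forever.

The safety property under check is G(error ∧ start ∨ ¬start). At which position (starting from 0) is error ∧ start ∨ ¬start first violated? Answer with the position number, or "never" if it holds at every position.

7

Check error ∧ start ∨ ¬start at each position in order: 0 ✓, 1 ✓, 2 ✓, 3 ✓, 4 ✓, 5 ✓, 6 ✓.
At position 7 the labels are {start}, so error ∧ start ∨ ¬start is false there. This is the first violation.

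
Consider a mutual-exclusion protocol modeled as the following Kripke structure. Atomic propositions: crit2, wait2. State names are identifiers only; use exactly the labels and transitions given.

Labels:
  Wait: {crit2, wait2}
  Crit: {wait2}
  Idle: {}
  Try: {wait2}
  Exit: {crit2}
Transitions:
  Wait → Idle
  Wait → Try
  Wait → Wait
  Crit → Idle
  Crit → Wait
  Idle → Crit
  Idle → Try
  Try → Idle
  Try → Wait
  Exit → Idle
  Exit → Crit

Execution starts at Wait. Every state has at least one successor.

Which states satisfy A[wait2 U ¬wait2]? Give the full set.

States satisfying wait2: {Wait, Crit, Try}.
States satisfying ¬wait2: {Idle, Exit}.
States satisfying A[wait2 U ¬wait2]: {Idle, Exit}.

{Idle, Exit}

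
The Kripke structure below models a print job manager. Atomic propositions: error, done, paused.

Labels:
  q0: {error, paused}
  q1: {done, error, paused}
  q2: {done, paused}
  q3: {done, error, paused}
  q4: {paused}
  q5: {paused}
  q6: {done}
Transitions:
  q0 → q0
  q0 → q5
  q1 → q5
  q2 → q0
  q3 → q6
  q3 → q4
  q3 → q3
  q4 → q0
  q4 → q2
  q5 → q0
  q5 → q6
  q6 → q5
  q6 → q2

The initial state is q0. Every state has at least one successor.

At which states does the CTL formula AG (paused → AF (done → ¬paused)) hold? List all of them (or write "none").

States satisfying paused → AF (done → ¬paused): {q0, q1, q2, q4, q5, q6}.
States satisfying AG (paused → AF (done → ¬paused)): {q0, q1, q2, q4, q5, q6}.

{q0, q1, q2, q4, q5, q6}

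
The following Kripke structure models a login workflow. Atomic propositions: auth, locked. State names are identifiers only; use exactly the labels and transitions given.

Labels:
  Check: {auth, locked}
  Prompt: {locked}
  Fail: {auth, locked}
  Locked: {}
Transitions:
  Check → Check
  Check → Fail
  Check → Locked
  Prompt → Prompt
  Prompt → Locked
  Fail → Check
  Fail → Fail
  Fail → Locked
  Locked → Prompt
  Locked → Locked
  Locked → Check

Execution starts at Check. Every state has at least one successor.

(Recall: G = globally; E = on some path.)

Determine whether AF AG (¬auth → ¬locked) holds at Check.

No

States satisfying AG (¬auth → ¬locked): ∅.
States satisfying AF AG (¬auth → ¬locked): ∅.
There is a path from Check along which AG (¬auth → ¬locked) never holds.
Check ∉ Sat(AF AG (¬auth → ¬locked)).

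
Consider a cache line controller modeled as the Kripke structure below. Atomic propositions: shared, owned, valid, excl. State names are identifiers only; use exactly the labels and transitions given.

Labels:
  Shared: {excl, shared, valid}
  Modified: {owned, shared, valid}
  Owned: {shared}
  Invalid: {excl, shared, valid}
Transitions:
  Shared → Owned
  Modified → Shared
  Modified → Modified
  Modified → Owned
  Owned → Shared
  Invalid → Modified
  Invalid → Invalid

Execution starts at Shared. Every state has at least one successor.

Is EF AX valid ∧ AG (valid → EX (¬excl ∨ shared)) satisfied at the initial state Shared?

States satisfying AX valid: {Owned, Invalid}.
States satisfying EF AX valid: {Shared, Modified, Owned, Invalid}.
States satisfying valid → EX (¬excl ∨ shared): {Shared, Modified, Owned, Invalid}.
States satisfying AG (valid → EX (¬excl ∨ shared)): {Shared, Modified, Owned, Invalid}.
States satisfying EF AX valid ∧ AG (valid → EX (¬excl ∨ shared)): {Shared, Modified, Owned, Invalid}.
Shared ∈ Sat(EF AX valid ∧ AG (valid → EX (¬excl ∨ shared))).

Yes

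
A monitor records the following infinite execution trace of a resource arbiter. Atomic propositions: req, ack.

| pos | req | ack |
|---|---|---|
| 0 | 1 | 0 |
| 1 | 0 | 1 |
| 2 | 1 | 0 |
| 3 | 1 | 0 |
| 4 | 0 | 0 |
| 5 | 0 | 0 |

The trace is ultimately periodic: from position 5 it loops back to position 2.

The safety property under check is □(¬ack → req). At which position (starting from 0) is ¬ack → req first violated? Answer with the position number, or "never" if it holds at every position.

Check ¬ack → req at each position in order: 0 ✓, 1 ✓, 2 ✓, 3 ✓.
At position 4 the labels are {}, so ¬ack → req is false there. This is the first violation.

4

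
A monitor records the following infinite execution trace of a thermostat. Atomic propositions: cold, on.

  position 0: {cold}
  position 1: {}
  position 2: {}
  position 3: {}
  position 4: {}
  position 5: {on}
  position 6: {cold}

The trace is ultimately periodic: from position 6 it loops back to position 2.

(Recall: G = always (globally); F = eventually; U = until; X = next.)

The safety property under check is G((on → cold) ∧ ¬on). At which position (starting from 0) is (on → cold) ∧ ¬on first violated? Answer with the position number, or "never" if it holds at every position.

Check (on → cold) ∧ ¬on at each position in order: 0 ✓, 1 ✓, 2 ✓, 3 ✓, 4 ✓.
At position 5 the labels are {on}, so (on → cold) ∧ ¬on is false there. This is the first violation.

5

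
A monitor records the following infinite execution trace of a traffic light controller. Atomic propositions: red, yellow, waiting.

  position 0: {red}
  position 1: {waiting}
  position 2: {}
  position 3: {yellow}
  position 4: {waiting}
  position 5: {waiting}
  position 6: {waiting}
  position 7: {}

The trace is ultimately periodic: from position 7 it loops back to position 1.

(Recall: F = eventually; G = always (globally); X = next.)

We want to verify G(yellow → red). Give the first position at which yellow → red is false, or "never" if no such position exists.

3

Check yellow → red at each position in order: 0 ✓, 1 ✓, 2 ✓.
At position 3 the labels are {yellow}, so yellow → red is false there. This is the first violation.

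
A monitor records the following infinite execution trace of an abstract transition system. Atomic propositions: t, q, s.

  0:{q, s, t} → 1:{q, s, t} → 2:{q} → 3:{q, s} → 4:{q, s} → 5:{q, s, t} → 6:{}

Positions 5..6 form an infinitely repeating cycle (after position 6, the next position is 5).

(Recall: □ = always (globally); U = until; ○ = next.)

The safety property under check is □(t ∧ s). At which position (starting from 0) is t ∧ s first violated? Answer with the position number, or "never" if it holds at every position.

Check t ∧ s at each position in order: 0 ✓, 1 ✓.
At position 2 the labels are {q}, so t ∧ s is false there. This is the first violation.

2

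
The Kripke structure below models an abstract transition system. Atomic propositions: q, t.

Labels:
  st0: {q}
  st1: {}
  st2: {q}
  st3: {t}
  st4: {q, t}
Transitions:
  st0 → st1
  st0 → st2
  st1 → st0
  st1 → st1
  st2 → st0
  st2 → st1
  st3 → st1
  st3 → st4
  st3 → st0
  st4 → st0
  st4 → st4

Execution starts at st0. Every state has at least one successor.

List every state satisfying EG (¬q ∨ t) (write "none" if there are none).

{st1, st3, st4}

States satisfying ¬q ∨ t: {st1, st3, st4}.
States satisfying EG (¬q ∨ t): {st1, st3, st4}.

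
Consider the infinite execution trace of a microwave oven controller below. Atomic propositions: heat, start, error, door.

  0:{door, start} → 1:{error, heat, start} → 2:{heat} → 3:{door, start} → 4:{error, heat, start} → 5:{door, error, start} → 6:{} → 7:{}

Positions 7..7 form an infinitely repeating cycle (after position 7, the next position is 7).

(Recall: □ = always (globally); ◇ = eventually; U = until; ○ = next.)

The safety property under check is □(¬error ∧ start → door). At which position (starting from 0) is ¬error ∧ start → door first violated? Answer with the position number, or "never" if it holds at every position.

never

¬error ∧ start → door holds at every position 0..7, and those are all the positions the trace ever visits, so the invariant □(¬error ∧ start → door) is never violated.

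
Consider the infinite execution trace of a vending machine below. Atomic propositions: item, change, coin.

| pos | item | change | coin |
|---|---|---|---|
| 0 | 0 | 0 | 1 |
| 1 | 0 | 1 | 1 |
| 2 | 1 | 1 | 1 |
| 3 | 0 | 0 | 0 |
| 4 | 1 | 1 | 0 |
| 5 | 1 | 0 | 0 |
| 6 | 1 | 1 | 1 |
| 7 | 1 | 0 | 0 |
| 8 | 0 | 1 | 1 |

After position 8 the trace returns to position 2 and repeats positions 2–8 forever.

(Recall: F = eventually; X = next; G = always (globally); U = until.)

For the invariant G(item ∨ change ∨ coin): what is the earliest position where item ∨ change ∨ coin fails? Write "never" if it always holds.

Check item ∨ change ∨ coin at each position in order: 0 ✓, 1 ✓, 2 ✓.
At position 3 the labels are {}, so item ∨ change ∨ coin is false there. This is the first violation.

3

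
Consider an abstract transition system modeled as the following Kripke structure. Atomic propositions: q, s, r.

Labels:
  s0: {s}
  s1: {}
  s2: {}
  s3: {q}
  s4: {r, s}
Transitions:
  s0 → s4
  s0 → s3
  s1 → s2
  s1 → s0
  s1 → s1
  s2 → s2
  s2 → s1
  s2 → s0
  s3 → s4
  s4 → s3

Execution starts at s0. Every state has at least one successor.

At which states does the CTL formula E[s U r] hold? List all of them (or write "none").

States satisfying s: {s0, s4}.
States satisfying r: {s4}.
States satisfying E[s U r]: {s0, s4}.

{s0, s4}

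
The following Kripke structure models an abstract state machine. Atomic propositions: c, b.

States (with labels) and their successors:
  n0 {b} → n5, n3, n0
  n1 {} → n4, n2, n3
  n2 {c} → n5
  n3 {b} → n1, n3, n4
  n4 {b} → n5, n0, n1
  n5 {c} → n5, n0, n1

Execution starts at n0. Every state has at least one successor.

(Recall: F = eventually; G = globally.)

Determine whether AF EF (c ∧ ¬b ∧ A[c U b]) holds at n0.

States satisfying EF (c ∧ ¬b ∧ A[c U b]): ∅.
States satisfying AF EF (c ∧ ¬b ∧ A[c U b]): ∅.
There is a path from n0 along which EF (c ∧ ¬b ∧ A[c U b]) never holds.
n0 ∉ Sat(AF EF (c ∧ ¬b ∧ A[c U b])).

No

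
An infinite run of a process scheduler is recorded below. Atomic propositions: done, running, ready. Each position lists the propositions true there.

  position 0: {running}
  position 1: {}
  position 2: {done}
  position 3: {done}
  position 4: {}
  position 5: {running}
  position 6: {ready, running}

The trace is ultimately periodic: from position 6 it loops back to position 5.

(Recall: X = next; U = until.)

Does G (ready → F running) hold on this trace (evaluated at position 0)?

ready → F running holds at every position 0..6, and those are all positions ever visited, so G (ready → F running) holds.
Positions where ready holds: 6.
Check F running at each: 6→ok.

Yes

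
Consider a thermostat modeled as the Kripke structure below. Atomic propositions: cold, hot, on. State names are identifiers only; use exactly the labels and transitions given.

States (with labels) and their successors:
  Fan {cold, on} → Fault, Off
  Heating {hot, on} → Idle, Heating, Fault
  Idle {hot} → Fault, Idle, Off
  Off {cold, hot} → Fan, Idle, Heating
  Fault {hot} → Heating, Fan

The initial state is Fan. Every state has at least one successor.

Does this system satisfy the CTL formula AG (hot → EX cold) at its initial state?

States satisfying hot → EX cold: {Fan, Idle, Off, Fault}.
States satisfying AG (hot → EX cold): ∅.
Heating is reachable from Fan and violates hot → EX cold, so AG fails at Fan.
Fan ∉ Sat(AG (hot → EX cold)).

Does not hold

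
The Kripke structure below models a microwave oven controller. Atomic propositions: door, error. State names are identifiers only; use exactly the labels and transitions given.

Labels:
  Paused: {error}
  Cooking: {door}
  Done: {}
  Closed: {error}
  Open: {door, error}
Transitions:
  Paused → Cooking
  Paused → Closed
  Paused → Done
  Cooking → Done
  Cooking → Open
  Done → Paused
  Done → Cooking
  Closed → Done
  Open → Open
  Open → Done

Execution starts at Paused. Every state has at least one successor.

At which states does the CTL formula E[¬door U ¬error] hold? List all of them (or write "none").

{Paused, Cooking, Done, Closed}

States satisfying ¬door: {Paused, Done, Closed}.
States satisfying ¬error: {Cooking, Done}.
States satisfying E[¬door U ¬error]: {Paused, Cooking, Done, Closed}.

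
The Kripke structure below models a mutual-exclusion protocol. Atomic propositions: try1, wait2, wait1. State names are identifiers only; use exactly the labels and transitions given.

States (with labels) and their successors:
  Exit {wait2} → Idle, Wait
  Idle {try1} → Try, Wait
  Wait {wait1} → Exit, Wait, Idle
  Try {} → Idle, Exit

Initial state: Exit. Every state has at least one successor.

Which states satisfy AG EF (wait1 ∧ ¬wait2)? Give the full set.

{Exit, Idle, Wait, Try}

States satisfying EF (wait1 ∧ ¬wait2): {Exit, Idle, Wait, Try}.
States satisfying AG EF (wait1 ∧ ¬wait2): {Exit, Idle, Wait, Try}.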